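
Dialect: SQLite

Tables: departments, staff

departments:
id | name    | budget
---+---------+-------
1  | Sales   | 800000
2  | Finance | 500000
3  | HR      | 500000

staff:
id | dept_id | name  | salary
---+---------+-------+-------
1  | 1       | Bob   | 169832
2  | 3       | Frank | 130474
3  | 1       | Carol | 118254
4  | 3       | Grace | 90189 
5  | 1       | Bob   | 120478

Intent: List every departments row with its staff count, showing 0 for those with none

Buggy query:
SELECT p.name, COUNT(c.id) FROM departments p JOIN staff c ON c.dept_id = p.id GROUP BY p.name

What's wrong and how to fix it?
Bug: INNER JOIN drops departments rows that have no matching staff rows

Fix: Switch to LEFT JOIN to retain unmatched parent rows

Corrected query:
SELECT p.name, COUNT(c.id) FROM departments p LEFT JOIN staff c ON c.dept_id = p.id GROUP BY p.name

Result:
name    | COUNT(c.id)
--------+------------
Finance | 0          
HR      | 2          
Sales   | 3          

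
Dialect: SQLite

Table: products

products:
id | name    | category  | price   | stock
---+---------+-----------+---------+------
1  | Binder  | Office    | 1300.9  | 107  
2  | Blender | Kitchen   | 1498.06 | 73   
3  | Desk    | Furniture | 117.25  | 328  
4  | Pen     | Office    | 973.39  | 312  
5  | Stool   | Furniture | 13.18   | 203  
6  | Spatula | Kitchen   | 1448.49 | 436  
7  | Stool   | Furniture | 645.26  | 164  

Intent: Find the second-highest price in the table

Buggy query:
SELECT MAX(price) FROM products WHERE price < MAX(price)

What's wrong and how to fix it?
Bug: MAX(price) on the right of the comparison is an aggregate-in-WHERE error

Fix: Compute the overall MAX in a subquery, then take MAX of rows below it

Corrected query:
SELECT MAX(price) FROM products WHERE price < (SELECT MAX(price) FROM products)

Result:
MAX(price)
----------
1448.49   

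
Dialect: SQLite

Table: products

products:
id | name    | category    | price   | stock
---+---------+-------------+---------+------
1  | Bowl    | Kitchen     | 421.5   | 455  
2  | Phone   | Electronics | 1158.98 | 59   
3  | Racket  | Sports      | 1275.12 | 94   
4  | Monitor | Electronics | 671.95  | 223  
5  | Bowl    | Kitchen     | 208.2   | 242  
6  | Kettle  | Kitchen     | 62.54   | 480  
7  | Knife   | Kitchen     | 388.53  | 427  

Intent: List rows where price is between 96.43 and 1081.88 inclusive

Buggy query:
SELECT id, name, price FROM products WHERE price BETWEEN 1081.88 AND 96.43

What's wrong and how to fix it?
Bug: BETWEEN expects the lower bound first; with 1081.88 AND 96.43 the range is empty

Fix: Write BETWEEN 96.43 AND 1081.88

Corrected query:
SELECT id, name, price FROM products WHERE price BETWEEN 96.43 AND 1081.88

Result:
id | name    | price 
---+---------+-------
1  | Bowl    | 421.5 
4  | Monitor | 671.95
5  | Bowl    | 208.2 
7  | Knife   | 388.53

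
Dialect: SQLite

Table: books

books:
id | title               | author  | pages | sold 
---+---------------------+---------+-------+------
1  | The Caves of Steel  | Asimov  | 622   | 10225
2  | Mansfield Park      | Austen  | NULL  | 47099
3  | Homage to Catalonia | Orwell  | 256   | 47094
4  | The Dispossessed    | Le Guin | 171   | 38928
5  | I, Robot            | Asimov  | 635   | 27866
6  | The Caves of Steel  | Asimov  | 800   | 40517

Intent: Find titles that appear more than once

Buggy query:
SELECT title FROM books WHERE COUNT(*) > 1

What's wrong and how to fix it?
Bug: COUNT(*) is an aggregate and cannot be used in WHERE

Fix: Group first, then use HAVING for the count condition

Corrected query:
SELECT title FROM books GROUP BY title HAVING COUNT(*) > 1

Result:
title             
------------------
The Caves of Steel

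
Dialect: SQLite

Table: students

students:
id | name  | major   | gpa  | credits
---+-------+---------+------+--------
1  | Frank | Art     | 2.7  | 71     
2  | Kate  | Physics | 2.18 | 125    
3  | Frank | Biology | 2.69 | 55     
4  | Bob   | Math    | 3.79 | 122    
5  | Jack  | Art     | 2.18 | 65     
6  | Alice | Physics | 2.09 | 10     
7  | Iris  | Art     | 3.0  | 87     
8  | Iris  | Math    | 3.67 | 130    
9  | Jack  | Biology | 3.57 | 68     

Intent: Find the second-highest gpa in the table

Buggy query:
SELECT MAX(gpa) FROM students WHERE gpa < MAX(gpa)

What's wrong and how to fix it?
Bug: The inner MAX is an aggregate inside WHERE, which is not allowed

Fix: Compute the overall MAX in a subquery, then take MAX of rows below it

Corrected query:
SELECT MAX(gpa) FROM students WHERE gpa < (SELECT MAX(gpa) FROM students)

Result:
MAX(gpa)
--------
3.67    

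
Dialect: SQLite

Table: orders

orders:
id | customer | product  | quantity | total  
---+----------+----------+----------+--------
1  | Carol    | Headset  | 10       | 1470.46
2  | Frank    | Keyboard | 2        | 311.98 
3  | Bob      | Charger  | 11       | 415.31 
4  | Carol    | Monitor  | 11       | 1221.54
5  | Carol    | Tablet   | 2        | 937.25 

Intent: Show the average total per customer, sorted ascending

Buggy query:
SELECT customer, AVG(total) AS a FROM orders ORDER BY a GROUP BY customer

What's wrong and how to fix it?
Bug: GROUP BY must precede ORDER BY

Fix: Move ORDER BY to the end, after GROUP BY

Corrected query:
SELECT customer, AVG(total) AS a FROM orders GROUP BY customer ORDER BY a

Result:
customer | a      
---------+--------
Frank    | 311.98 
Bob      | 415.31 
Carol    | 1209.75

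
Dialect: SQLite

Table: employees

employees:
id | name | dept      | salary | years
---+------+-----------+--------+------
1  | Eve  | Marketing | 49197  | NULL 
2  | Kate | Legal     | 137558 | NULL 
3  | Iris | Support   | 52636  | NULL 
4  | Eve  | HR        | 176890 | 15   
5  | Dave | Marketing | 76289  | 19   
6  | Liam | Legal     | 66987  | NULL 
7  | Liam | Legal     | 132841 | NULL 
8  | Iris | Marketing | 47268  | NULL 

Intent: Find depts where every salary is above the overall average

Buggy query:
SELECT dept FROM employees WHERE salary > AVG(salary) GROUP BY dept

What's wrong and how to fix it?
Bug: WHERE evaluates per row before aggregation, so AVG() is unavailable

Fix: Use a subquery for AVG and a HAVING MIN(...) filter so the condition holds for every row in the group

Corrected query:
SELECT dept FROM employees GROUP BY dept HAVING MIN(salary) > (SELECT AVG(salary) FROM employees)

Result:
dept
----
HR  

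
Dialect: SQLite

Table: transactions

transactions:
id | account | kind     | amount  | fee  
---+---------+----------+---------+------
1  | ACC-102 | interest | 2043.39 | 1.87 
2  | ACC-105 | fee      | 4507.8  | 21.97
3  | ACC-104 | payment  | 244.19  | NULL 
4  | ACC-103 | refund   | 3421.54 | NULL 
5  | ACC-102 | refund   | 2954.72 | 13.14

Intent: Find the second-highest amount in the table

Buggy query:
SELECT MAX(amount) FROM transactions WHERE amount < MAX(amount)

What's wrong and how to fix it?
Bug: The inner MAX is an aggregate inside WHERE, which is not allowed

Fix: Compute the overall MAX in a subquery, then take MAX of rows below it

Corrected query:
SELECT MAX(amount) FROM transactions WHERE amount < (SELECT MAX(amount) FROM transactions)

Result:
MAX(amount)
-----------
3421.54    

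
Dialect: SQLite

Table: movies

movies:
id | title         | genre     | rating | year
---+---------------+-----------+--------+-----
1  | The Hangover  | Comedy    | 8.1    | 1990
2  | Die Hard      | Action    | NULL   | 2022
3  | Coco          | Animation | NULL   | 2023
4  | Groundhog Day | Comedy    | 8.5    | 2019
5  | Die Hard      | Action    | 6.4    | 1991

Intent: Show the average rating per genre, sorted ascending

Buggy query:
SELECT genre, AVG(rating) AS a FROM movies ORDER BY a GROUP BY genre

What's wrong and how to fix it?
Bug: GROUP BY must precede ORDER BY

Fix: Move ORDER BY to the end, after GROUP BY

Corrected query:
SELECT genre, AVG(rating) AS a FROM movies GROUP BY genre ORDER BY a

Result:
genre     | a   
----------+-----
Animation | NULL
Action    | 6.4 
Comedy    | 8.3 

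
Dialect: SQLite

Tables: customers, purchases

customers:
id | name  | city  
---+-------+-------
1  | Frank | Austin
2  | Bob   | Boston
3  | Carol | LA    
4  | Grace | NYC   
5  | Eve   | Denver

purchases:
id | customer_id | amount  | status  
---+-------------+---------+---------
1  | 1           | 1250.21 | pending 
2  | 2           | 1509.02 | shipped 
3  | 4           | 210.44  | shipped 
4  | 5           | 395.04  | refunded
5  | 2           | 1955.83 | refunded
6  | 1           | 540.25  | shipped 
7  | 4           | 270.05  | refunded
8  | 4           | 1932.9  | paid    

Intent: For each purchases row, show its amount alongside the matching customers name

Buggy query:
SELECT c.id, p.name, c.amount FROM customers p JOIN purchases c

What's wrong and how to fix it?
Bug: Missing join condition: each purchases row is matched to all customers rows instead of just its own

Fix: Add ON c.customer_id = p.id to the JOIN

Corrected query:
SELECT c.id, p.name, c.amount FROM customers p JOIN purchases c ON c.customer_id = p.id

Result:
id | name  | amount 
---+-------+--------
1  | Frank | 1250.21
2  | Bob   | 1509.02
3  | Grace | 210.44 
4  | Eve   | 395.04 
5  | Bob   | 1955.83
6  | Frank | 540.25 
7  | Grace | 270.05 
8  | Grace | 1932.9 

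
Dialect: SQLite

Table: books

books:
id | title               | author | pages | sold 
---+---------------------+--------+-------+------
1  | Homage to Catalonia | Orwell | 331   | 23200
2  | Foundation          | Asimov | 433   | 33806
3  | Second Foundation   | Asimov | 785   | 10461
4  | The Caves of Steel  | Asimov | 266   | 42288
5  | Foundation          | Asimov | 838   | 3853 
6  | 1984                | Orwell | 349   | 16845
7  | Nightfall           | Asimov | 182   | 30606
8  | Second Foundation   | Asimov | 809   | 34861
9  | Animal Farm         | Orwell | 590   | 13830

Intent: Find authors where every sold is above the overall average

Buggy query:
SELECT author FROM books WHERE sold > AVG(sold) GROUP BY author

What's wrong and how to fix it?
Bug: WHERE evaluates per row before aggregation, so AVG() is unavailable

Fix: Compute the overall average in a scalar subquery and compare each group's MIN against it in HAVING

Corrected query:
SELECT author FROM books GROUP BY author HAVING MIN(sold) > (SELECT AVG(sold) FROM books)

Result:
(no rows)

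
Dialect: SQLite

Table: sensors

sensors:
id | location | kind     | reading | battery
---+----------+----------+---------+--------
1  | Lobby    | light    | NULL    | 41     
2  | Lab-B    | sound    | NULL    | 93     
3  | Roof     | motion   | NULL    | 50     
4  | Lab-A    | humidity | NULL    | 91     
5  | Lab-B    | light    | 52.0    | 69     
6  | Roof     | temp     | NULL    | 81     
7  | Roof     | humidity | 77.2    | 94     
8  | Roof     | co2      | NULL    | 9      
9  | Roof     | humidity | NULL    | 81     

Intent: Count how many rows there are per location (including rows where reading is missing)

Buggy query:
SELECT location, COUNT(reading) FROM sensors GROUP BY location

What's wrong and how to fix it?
Bug: COUNT(reading) skips NULLs, so groups with missing reading are undercounted

Fix: Use COUNT(*) to count all rows regardless of NULL

Corrected query:
SELECT location, COUNT(*) FROM sensors GROUP BY location

Result:
location | COUNT(*)
---------+---------
Lab-A    | 1       
Lab-B    | 2       
Lobby    | 1       
Roof     | 5       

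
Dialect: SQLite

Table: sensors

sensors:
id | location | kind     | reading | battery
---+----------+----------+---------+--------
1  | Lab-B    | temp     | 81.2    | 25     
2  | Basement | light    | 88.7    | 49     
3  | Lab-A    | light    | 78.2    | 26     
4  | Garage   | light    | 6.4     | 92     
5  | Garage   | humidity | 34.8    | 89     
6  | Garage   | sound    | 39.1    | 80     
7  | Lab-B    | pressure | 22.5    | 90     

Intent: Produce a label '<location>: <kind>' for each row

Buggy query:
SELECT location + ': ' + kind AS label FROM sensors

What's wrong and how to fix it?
Bug: '+' is numeric addition; on text columns SQLite converts them to 0 instead of concatenating

Fix: Replace + with || to concatenate text

Corrected query:
SELECT location || ': ' || kind AS label FROM sensors

Result:
label           
----------------
Lab-B: temp     
Basement: light 
Lab-A: light    
Garage: light   
Garage: humidity
Garage: sound   
Lab-B: pressure 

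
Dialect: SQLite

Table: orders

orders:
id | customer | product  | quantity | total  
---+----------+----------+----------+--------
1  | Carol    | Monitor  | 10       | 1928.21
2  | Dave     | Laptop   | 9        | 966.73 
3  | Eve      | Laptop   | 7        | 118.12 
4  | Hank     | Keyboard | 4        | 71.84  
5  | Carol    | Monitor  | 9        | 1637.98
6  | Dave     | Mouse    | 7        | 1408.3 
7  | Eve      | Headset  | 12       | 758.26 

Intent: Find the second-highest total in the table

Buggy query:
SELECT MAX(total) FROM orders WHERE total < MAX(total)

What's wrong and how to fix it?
Bug: The inner MAX is an aggregate inside WHERE, which is not allowed

Fix: Compute the overall MAX in a subquery, then take MAX of rows below it

Corrected query:
SELECT MAX(total) FROM orders WHERE total < (SELECT MAX(total) FROM orders)

Result:
MAX(total)
----------
1637.98   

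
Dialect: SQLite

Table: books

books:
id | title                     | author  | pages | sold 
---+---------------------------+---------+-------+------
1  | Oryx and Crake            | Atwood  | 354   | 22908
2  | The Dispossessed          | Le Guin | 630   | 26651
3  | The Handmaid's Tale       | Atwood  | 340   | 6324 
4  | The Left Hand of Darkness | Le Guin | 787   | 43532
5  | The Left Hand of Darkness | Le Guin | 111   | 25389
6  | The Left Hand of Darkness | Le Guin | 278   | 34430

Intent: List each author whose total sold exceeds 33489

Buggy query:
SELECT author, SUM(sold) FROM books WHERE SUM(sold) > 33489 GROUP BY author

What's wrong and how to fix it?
Bug: WHERE runs before GROUP BY, so aggregates aren't available there

Fix: Move the aggregate condition to a HAVING clause

Corrected query:
SELECT author, SUM(sold) FROM books GROUP BY author HAVING SUM(sold) > 33489

Result:
author  | SUM(sold)
--------+----------
Le Guin | 130002   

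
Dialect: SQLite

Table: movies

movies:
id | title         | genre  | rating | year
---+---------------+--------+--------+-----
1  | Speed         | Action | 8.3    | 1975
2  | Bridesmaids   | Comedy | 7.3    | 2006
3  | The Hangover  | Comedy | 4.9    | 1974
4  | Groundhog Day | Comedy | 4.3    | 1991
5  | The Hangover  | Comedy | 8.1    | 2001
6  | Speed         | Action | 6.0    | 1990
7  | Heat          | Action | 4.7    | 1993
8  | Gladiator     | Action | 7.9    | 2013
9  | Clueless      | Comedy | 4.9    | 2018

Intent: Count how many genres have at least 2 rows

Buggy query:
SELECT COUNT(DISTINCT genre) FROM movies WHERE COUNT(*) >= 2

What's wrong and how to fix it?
Bug: WHERE filters individual rows, not groups, so a group-level COUNT is invalid there

Fix: Group first with HAVING COUNT(*) >= 2, then COUNT the resulting groups

Corrected query:
SELECT COUNT(*) FROM (SELECT genre FROM movies GROUP BY genre HAVING COUNT(*) >= 2)

Result:
COUNT(*)
--------
2       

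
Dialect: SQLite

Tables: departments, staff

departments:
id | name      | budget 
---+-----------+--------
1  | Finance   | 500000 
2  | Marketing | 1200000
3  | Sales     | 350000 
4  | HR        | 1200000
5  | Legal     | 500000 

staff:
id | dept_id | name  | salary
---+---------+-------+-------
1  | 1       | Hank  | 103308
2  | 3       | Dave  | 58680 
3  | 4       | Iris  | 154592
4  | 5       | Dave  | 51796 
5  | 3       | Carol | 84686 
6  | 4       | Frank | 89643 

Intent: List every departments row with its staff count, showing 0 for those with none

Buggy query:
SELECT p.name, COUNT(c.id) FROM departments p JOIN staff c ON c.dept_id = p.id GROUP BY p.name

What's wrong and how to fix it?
Bug: INNER JOIN drops departments rows that have no matching staff rows

Fix: Switch to LEFT JOIN to retain unmatched parent rows

Corrected query:
SELECT p.name, COUNT(c.id) FROM departments p LEFT JOIN staff c ON c.dept_id = p.id GROUP BY p.name

Result:
name      | COUNT(c.id)
----------+------------
Finance   | 1          
HR        | 2          
Legal     | 1          
Marketing | 0          
Sales     | 2          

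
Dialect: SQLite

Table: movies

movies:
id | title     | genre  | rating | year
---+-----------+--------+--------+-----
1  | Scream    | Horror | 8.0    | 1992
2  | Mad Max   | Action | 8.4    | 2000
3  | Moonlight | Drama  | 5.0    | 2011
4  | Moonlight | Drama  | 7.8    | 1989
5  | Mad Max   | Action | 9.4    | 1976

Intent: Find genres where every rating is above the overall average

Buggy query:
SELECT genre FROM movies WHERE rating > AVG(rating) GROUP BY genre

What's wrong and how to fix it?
Bug: WHERE evaluates per row before aggregation, so AVG() is unavailable

Fix: Use a subquery for AVG and a HAVING MIN(...) filter so the condition holds for every row in the group

Corrected query:
SELECT genre FROM movies GROUP BY genre HAVING MIN(rating) > (SELECT AVG(rating) FROM movies)

Result:
genre 
------
Action
Horror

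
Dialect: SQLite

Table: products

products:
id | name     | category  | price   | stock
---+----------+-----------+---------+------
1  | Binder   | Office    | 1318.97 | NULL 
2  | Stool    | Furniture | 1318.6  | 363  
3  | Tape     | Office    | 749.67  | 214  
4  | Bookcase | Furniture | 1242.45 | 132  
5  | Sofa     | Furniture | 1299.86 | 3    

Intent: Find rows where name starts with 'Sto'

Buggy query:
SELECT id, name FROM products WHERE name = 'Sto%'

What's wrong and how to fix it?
Bug: Wildcards only work with LIKE; '=' treats '%' as a literal character

Fix: Replace '=' with LIKE so 'Sto%' is treated as a pattern

Corrected query:
SELECT id, name FROM products WHERE name LIKE 'Sto%'

Result:
id | name 
---+------
2  | Stool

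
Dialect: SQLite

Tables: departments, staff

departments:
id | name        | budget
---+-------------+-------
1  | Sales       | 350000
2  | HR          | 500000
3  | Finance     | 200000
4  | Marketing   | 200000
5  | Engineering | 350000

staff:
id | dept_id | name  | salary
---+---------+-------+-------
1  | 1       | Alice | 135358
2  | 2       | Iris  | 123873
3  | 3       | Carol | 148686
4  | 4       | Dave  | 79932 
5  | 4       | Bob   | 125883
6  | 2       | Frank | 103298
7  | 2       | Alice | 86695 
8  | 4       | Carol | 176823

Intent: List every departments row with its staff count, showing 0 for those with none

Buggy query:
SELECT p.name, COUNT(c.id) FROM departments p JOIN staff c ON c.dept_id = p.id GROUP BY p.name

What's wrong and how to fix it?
Bug: An inner join excludes parents with zero children

Fix: Switch to LEFT JOIN to retain unmatched parent rows

Corrected query:
SELECT p.name, COUNT(c.id) FROM departments p LEFT JOIN staff c ON c.dept_id = p.id GROUP BY p.name

Result:
name        | COUNT(c.id)
------------+------------
Engineering | 0          
Finance     | 1          
HR          | 3          
Marketing   | 3          
Sales       | 1          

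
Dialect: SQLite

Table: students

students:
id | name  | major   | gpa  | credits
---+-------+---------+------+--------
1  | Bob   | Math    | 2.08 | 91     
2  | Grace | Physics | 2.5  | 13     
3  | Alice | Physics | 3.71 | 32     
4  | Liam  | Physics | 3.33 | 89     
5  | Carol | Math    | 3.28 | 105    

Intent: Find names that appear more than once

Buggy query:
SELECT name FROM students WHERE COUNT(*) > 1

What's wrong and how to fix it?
Bug: WHERE can't reference COUNT(*); aggregates are computed after WHERE

Fix: GROUP BY name, then filter groups with HAVING COUNT(*) > 1

Corrected query:
SELECT name FROM students GROUP BY name HAVING COUNT(*) > 1

Result:
(no rows)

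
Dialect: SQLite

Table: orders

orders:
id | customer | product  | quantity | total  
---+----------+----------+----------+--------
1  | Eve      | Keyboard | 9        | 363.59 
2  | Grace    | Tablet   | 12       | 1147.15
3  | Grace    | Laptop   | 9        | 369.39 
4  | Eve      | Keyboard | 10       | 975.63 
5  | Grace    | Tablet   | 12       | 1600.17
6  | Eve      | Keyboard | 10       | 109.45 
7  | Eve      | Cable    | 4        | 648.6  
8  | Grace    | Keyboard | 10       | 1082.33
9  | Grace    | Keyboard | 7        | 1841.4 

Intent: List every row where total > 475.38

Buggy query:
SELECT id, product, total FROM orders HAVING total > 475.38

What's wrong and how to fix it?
Bug: This is a non-aggregate query (no GROUP BY, no aggregates), so in SQLite the HAVING clause is invalid here; a row-level condition belongs in WHERE

Fix: Replace HAVING with WHERE since the condition applies to individual rows

Corrected query:
SELECT id, product, total FROM orders WHERE total > 475.38

Result:
id | product  | total  
---+----------+--------
2  | Tablet   | 1147.15
4  | Keyboard | 975.63 
5  | Tablet   | 1600.17
7  | Cable    | 648.6  
8  | Keyboard | 1082.33
9  | Keyboard | 1841.4 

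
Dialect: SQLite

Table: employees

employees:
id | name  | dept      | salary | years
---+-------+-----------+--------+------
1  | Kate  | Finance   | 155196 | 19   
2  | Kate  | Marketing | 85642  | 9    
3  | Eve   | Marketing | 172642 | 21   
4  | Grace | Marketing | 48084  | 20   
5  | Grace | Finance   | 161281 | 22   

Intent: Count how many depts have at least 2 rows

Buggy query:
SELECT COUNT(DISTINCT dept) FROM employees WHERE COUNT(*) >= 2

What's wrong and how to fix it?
Bug: WHERE filters individual rows, not groups, so a group-level COUNT is invalid there

Fix: Use a subquery that GROUPs and filters with HAVING, then count its rows

Corrected query:
SELECT COUNT(*) FROM (SELECT dept FROM employees GROUP BY dept HAVING COUNT(*) >= 2)

Result:
COUNT(*)
--------
2       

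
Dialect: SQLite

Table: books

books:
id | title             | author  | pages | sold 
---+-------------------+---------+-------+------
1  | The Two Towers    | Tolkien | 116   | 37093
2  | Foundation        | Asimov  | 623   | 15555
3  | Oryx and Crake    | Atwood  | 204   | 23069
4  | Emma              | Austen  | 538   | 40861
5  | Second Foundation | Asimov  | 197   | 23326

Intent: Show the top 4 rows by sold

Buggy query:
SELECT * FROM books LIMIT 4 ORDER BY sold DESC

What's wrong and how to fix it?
Bug: ORDER BY cannot follow LIMIT; LIMIT is the final clause

Fix: Sort with ORDER BY, then apply LIMIT

Corrected query:
SELECT * FROM books ORDER BY sold DESC LIMIT 4

Result:
id | title             | author  | pages | sold 
---+-------------------+---------+-------+------
4  | Emma              | Austen  | 538   | 40861
1  | The Two Towers    | Tolkien | 116   | 37093
5  | Second Foundation | Asimov  | 197   | 23326
3  | Oryx and Crake    | Atwood  | 204   | 23069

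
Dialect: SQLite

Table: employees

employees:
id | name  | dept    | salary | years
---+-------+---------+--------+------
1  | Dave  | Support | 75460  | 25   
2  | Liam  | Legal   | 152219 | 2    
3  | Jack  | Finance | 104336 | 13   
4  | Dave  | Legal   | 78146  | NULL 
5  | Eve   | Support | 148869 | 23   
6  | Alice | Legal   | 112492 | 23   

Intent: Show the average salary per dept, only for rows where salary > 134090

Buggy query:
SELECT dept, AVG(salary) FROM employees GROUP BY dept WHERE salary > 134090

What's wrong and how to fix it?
Bug: Row-level WHERE must come before GROUP BY in the clause order

Fix: Move the WHERE clause before GROUP BY

Corrected query:
SELECT dept, AVG(salary) FROM employees WHERE salary > 134090 GROUP BY dept

Result:
dept    | AVG(salary)
--------+------------
Legal   | 152219     
Support | 148869     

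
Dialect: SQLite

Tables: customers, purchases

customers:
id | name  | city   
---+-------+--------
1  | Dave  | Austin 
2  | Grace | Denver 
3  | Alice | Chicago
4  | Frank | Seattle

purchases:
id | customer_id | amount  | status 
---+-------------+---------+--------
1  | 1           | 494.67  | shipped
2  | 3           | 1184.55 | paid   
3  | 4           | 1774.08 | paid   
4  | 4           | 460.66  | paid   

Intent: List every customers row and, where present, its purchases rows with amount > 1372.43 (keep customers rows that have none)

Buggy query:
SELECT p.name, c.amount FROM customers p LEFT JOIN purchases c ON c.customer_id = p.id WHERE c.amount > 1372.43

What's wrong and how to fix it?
Bug: Filtering c.amount in WHERE discards the NULL rows produced by LEFT JOIN, turning it into an inner join

Fix: Move the right-table condition into the ON clause so unmatched parents are kept

Corrected query:
SELECT p.name, c.amount FROM customers p LEFT JOIN purchases c ON c.customer_id = p.id AND c.amount > 1372.43

Result:
name  | amount 
------+--------
Dave  | NULL   
Grace | NULL   
Alice | NULL   
Frank | 1774.08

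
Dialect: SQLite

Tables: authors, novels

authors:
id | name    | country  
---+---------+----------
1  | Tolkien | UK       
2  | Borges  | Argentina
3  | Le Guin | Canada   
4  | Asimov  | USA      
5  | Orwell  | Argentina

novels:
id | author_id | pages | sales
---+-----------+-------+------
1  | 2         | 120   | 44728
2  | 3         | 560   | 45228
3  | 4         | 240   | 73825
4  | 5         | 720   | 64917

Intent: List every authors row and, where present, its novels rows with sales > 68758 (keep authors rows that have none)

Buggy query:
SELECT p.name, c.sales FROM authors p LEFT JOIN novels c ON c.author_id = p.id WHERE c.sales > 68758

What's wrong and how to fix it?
Bug: A WHERE condition on the right-hand table after LEFT JOIN drops unmatched parents

Fix: Put 'c.sales > 68758' in the JOIN's ON clause instead of WHERE

Corrected query:
SELECT p.name, c.sales FROM authors p LEFT JOIN novels c ON c.author_id = p.id AND c.sales > 68758

Result:
name    | sales
--------+------
Tolkien | NULL 
Borges  | NULL 
Le Guin | NULL 
Asimov  | 73825
Orwell  | NULL 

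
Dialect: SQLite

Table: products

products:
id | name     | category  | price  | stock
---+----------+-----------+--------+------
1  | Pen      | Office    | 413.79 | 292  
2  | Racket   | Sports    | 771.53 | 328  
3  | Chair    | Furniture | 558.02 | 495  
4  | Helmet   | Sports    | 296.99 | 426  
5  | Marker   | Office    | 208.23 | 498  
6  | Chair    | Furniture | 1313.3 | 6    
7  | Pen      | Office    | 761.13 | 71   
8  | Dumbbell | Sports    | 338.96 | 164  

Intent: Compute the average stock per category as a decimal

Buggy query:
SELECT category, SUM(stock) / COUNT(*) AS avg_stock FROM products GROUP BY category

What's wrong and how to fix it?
Bug: SUM(stock) and COUNT(*) are both integers; the division truncates the fractional part

Fix: Cast one side to REAL so the division keeps the fractional part

Corrected query:
SELECT category, SUM(stock) * 1.0 / COUNT(*) AS avg_stock FROM products GROUP BY category

Result:
category  | avg_stock
----------+----------
Furniture | 250.5    
Office    | 287      
Sports    | 306      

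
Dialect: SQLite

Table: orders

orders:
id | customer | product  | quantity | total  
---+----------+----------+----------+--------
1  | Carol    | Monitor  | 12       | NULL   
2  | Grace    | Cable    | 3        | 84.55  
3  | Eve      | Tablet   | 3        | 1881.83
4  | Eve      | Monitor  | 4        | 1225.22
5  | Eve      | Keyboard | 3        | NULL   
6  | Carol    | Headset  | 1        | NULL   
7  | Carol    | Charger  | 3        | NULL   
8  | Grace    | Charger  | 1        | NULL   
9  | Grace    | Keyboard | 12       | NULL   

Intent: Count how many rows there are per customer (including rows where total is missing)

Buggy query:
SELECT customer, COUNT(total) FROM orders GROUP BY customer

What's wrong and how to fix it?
Bug: COUNT(total) skips NULLs, so groups with missing total are undercounted

Fix: Replace COUNT(total) with COUNT(*)

Corrected query:
SELECT customer, COUNT(*) FROM orders GROUP BY customer

Result:
customer | COUNT(*)
---------+---------
Carol    | 3       
Eve      | 3       
Grace    | 3       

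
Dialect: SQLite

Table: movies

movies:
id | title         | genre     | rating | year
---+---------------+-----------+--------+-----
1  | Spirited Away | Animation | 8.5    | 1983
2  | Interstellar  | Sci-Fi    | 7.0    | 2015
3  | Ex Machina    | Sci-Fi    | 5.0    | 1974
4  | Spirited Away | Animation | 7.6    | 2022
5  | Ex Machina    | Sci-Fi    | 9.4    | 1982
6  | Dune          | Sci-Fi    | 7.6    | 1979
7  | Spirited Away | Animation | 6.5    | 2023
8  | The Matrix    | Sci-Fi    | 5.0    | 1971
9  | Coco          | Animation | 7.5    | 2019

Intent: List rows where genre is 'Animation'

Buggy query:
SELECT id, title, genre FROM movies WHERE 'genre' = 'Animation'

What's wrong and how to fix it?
Bug: 'genre' in single quotes is a string literal, not the column; the comparison is literal-vs-literal and never true

Fix: Remove the quotes around the column name (or use double quotes for an identifier)

Corrected query:
SELECT id, title, genre FROM movies WHERE genre = 'Animation'

Result:
id | title         | genre    
---+---------------+----------
1  | Spirited Away | Animation
4  | Spirited Away | Animation
7  | Spirited Away | Animation
9  | Coco          | Animation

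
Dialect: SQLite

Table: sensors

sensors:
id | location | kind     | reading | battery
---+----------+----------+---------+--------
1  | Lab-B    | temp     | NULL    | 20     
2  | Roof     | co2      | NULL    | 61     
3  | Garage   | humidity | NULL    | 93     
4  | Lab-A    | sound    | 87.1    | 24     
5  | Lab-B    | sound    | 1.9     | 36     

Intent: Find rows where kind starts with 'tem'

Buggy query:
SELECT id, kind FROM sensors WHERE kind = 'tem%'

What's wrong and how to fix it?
Bug: Wildcards only work with LIKE; '=' treats '%' as a literal character

Fix: Replace '=' with LIKE so 'tem%' is treated as a pattern

Corrected query:
SELECT id, kind FROM sensors WHERE kind LIKE 'tem%'

Result:
id | kind
---+-----
1  | temp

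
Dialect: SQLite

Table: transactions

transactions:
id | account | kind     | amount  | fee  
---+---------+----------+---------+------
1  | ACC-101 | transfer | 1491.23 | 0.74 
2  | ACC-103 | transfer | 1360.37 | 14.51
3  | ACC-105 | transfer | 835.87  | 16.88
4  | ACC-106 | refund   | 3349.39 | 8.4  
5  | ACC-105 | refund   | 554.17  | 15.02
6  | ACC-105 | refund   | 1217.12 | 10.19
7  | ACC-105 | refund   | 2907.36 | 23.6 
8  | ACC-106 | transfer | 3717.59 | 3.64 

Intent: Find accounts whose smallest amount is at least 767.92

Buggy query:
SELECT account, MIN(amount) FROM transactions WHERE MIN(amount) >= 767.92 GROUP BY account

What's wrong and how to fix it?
Bug: MIN() in WHERE is a misuse of aggregate

Fix: Replace WHERE with HAVING after the GROUP BY

Corrected query:
SELECT account, MIN(amount) FROM transactions GROUP BY account HAVING MIN(amount) >= 767.92

Result:
account | MIN(amount)
--------+------------
ACC-101 | 1491.23    
ACC-103 | 1360.37    
ACC-106 | 3349.39    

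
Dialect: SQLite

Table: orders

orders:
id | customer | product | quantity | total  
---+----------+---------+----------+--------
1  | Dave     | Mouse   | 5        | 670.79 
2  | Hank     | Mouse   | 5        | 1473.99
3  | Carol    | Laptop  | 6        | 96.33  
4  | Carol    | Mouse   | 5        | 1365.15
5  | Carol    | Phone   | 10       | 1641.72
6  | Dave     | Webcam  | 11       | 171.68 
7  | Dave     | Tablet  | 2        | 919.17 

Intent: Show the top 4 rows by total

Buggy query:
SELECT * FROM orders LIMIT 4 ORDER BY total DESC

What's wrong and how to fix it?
Bug: ORDER BY cannot follow LIMIT; LIMIT is the final clause

Fix: Sort with ORDER BY, then apply LIMIT

Corrected query:
SELECT * FROM orders ORDER BY total DESC LIMIT 4

Result:
id | customer | product | quantity | total  
---+----------+---------+----------+--------
5  | Carol    | Phone   | 10       | 1641.72
2  | Hank     | Mouse   | 5        | 1473.99
4  | Carol    | Mouse   | 5        | 1365.15
7  | Dave     | Tablet  | 2        | 919.17 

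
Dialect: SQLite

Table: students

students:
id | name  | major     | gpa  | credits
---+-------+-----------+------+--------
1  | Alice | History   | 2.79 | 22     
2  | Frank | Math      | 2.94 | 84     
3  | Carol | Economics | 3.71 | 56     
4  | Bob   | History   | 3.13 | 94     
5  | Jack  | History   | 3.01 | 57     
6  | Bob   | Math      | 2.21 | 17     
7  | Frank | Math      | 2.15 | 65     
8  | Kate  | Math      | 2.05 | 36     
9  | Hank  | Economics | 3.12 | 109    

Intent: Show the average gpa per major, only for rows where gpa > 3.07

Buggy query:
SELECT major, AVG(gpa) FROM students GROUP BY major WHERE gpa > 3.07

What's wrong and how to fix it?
Bug: WHERE cannot follow GROUP BY

Fix: Place WHERE between FROM and GROUP BY

Corrected query:
SELECT major, AVG(gpa) FROM students WHERE gpa > 3.07 GROUP BY major

Result:
major     | AVG(gpa)
----------+---------
Economics | 3.415   
History   | 3.13    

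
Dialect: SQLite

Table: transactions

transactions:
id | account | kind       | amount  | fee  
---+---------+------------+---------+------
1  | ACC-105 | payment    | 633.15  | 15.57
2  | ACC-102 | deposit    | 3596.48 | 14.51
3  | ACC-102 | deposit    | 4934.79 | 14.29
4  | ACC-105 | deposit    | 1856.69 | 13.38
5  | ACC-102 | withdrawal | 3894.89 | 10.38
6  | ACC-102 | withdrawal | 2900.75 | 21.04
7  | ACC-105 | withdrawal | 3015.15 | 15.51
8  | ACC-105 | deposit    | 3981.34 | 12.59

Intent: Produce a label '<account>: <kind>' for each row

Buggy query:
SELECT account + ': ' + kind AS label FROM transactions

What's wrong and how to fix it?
Bug: SQLite uses || for string concatenation; + coerces text to numbers (yielding 0)

Fix: Use the || operator for string concatenation

Corrected query:
SELECT account || ': ' || kind AS label FROM transactions

Result:
label              
-------------------
ACC-105: payment   
ACC-102: deposit   
ACC-102: deposit   
ACC-105: deposit   
ACC-102: withdrawal
ACC-102: withdrawal
ACC-105: withdrawal
ACC-105: deposit   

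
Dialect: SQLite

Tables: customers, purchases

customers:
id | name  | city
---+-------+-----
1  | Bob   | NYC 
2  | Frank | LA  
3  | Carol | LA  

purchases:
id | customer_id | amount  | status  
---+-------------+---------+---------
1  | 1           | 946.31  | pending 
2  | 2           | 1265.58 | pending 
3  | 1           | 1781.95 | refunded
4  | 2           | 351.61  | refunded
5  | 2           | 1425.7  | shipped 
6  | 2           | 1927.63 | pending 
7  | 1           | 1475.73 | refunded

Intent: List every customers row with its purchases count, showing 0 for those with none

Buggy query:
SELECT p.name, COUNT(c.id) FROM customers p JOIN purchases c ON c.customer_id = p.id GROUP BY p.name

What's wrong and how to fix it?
Bug: An inner join excludes parents with zero children

Fix: Use LEFT JOIN so parents without children still appear (COUNT(c.id) gives 0)

Corrected query:
SELECT p.name, COUNT(c.id) FROM customers p LEFT JOIN purchases c ON c.customer_id = p.id GROUP BY p.name

Result:
name  | COUNT(c.id)
------+------------
Bob   | 3          
Carol | 0          
Frank | 4          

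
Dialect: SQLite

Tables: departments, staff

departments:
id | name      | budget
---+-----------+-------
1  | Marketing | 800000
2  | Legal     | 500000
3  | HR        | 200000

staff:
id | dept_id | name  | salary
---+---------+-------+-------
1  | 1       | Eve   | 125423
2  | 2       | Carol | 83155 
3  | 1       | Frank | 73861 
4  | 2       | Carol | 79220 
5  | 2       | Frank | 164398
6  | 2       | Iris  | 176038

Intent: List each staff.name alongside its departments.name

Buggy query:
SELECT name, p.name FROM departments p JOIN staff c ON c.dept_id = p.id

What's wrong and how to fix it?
Bug: 'name' exists in both joined tables, so the database can't tell which one is meant

Fix: Prefix ambiguous columns with the table alias

Corrected query:
SELECT c.name, p.name FROM departments p JOIN staff c ON c.dept_id = p.id

Result:
name  | name     
------+----------
Eve   | Marketing
Carol | Legal    
Frank | Marketing
Carol | Legal    
Frank | Legal    
Iris  | Legal    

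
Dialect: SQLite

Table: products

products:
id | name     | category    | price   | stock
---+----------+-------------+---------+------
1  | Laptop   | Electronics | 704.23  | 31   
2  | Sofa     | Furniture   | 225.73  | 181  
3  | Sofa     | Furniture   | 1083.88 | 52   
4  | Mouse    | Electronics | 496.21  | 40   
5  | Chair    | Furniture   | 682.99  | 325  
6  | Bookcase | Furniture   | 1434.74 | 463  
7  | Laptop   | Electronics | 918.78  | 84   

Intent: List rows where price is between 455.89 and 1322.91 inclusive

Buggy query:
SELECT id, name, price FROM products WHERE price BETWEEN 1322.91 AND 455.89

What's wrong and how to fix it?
Bug: The bounds are reversed; BETWEEN a AND b requires a <= b to match anything

Fix: Write BETWEEN 455.89 AND 1322.91

Corrected query:
SELECT id, name, price FROM products WHERE price BETWEEN 455.89 AND 1322.91

Result:
id | name   | price  
---+--------+--------
1  | Laptop | 704.23 
3  | Sofa   | 1083.88
4  | Mouse  | 496.21 
5  | Chair  | 682.99 
7  | Laptop | 918.78 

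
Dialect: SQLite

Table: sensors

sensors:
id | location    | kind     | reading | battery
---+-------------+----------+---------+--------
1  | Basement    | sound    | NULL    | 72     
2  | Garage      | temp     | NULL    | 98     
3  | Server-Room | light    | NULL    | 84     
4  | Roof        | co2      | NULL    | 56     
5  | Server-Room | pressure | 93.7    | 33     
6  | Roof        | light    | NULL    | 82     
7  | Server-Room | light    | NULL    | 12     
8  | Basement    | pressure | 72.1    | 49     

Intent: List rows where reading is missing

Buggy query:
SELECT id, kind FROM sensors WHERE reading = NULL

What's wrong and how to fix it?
Bug: '= NULL' is always unknown in SQL three-valued logic, so no rows match

Fix: Replace '= NULL' with 'IS NULL'

Corrected query:
SELECT id, kind FROM sensors WHERE reading IS NULL

Result:
id | kind 
---+------
1  | sound
2  | temp 
3  | light
4  | co2  
6  | light
7  | light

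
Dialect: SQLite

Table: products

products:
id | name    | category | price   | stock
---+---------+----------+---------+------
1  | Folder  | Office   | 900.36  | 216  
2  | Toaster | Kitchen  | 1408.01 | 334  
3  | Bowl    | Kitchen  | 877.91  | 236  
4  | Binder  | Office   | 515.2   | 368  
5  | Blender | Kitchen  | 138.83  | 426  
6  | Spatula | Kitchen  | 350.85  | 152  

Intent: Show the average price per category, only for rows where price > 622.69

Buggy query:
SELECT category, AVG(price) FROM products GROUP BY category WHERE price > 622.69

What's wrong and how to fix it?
Bug: Row-level WHERE must come before GROUP BY in the clause order

Fix: Place WHERE between FROM and GROUP BY

Corrected query:
SELECT category, AVG(price) FROM products WHERE price > 622.69 GROUP BY category

Result:
category | AVG(price)
---------+-----------
Kitchen  | 1142.96   
Office   | 900.36    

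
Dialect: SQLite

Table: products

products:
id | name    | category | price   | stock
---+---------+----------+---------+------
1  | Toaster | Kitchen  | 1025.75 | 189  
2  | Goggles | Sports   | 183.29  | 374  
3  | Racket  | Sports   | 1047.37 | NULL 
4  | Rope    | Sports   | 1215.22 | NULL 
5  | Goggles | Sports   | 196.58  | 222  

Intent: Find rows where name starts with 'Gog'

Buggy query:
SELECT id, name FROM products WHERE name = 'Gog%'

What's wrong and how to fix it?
Bug: '=' compares the literal string including the % character; pattern matching needs LIKE

Fix: Use LIKE for wildcard pattern matching

Corrected query:
SELECT id, name FROM products WHERE name LIKE 'Gog%'

Result:
id | name   
---+--------
2  | Goggles
5  | Goggles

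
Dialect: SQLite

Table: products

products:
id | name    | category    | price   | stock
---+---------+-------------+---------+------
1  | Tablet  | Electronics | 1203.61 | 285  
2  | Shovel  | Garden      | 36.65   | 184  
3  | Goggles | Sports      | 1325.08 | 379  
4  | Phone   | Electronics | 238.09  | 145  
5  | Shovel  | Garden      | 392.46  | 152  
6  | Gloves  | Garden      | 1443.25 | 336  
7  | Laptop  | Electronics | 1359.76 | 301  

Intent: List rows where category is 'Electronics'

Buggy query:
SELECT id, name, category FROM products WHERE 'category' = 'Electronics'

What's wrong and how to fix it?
Bug: Single quotes denote string literals in SQL; the column name is being compared as a constant string

Fix: Remove the quotes around the column name (or use double quotes for an identifier)

Corrected query:
SELECT id, name, category FROM products WHERE category = 'Electronics'

Result:
id | name   | category   
---+--------+------------
1  | Tablet | Electronics
4  | Phone  | Electronics
7  | Laptop | Electronics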